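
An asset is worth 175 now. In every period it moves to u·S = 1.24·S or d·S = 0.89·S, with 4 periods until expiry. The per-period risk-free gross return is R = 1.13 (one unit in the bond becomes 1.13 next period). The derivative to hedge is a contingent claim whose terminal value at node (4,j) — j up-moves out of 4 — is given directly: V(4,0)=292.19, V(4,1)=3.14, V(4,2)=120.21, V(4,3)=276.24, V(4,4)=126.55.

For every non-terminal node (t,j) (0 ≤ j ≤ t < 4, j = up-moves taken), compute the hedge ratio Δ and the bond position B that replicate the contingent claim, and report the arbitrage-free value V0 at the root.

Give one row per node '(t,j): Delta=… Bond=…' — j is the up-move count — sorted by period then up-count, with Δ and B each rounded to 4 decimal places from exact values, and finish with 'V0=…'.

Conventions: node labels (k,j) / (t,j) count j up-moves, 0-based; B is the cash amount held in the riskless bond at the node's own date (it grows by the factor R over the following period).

(0,0): Delta=0.4042 Bond=37.5513
(1,0): Delta=1.3687 Bond=-107.7911
(1,1): Delta=0.0869 Bond=111.2856
(2,0): Delta=-0.1928 Bond=94.6483
(2,1): Delta=1.8824 Bond=-221.0112
(2,2): Delta=-0.5037 Bond=284.6862
(3,0): Delta=-6.6942 Bond=909.0291
(3,1): Delta=1.9460 Bond=-260.6657
(3,2): Delta=1.8615 Bond=-244.7363
(3,3): Delta=-1.2818 Bond=581.3100
V0=108.2911

Risk-neutral probability p* = (R−d)/(u−d) = (1.13−0.89)/(1.24−0.89) = 0.6857.
Expiry values: V(4,0)=292.1900, V(4,1)=3.1400, V(4,2)=120.2100, V(4,3)=276.2400, V(4,4)=126.5500
(3,0): S=123.3696. Δ = (V_up−V_dn)/(S_up−S_dn) = (3.1400−292.1900)/(152.9783−109.7989) = -6.6942. V = [p*·3.1400 + (1−p*)·292.1900]/1.13 = 83.1719. B = V − Δ·S = 909.0291.
(3,1): S=171.8857. Δ = (V_up−V_dn)/(S_up−S_dn) = (120.2100−3.1400)/(213.1383−152.9783) = 1.9460. V = [p*·120.2100 + (1−p*)·3.1400]/1.13 = 73.8200. B = V − Δ·S = -260.6657.
(3,2): S=239.4812. Δ = (V_up−V_dn)/(S_up−S_dn) = (276.2400−120.2100)/(296.9567−213.1383) = 1.8615. V = [p*·276.2400 + (1−p*)·120.2100]/1.13 = 201.0637. B = V − Δ·S = -244.7363.
(3,3): S=333.6592. Δ = (V_up−V_dn)/(S_up−S_dn) = (126.5500−276.2400)/(413.7374−296.9567) = -1.2818. V = [p*·126.5500 + (1−p*)·276.2400]/1.13 = 153.6243. B = V − Δ·S = 581.3100.
(2,0): S=138.6175. Δ = (V_up−V_dn)/(S_up−S_dn) = (73.8200−83.1719)/(171.8857−123.3696) = -0.1928. V = [p*·73.8200 + (1−p*)·83.1719]/1.13 = 67.9285. B = V − Δ·S = 94.6483.
(2,1): S=193.1300. Δ = (V_up−V_dn)/(S_up−S_dn) = (201.0637−73.8200)/(239.4812−171.8857) = 1.8824. V = [p*·201.0637 + (1−p*)·73.8200]/1.13 = 142.5423. B = V − Δ·S = -221.0112.
(2,2): S=269.0800. Δ = (V_up−V_dn)/(S_up−S_dn) = (153.6243−201.0637)/(333.6592−239.4812) = -0.5037. V = [p*·153.6243 + (1−p*)·201.0637]/1.13 = 149.1450. B = V − Δ·S = 284.6862.
(1,0): S=155.7500. Δ = (V_up−V_dn)/(S_up−S_dn) = (142.5423−67.9285)/(193.1300−138.6175) = 1.3687. V = [p*·142.5423 + (1−p*)·67.9285]/1.13 = 105.3914. B = V − Δ·S = -107.7911.
(1,1): S=217.0000. Δ = (V_up−V_dn)/(S_up−S_dn) = (149.1450−142.5423)/(269.0800−193.1300) = 0.0869. V = [p*·149.1450 + (1−p*)·142.5423]/1.13 = 130.1503. B = V − Δ·S = 111.2856.
(0,0): S=175.0000. Δ = (V_up−V_dn)/(S_up−S_dn) = (130.1503−105.3914)/(217.0000−155.7500) = 0.4042. V = [p*·130.1503 + (1−p*)·105.3914]/1.13 = 108.2911. B = V − Δ·S = 37.5513.
Check: Δ(0,0)·S0 + B(0,0) = 108.2911 = V0.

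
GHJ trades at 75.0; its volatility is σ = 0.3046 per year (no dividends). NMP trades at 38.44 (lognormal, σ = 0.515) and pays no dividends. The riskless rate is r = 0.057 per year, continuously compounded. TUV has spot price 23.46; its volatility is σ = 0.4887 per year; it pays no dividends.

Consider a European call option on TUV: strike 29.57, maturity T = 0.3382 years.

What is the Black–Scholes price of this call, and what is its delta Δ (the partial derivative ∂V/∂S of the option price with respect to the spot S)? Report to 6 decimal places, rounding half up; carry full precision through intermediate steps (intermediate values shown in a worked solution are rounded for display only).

σ√T = 0.4887·√0.3382 = 0.284203
d₁ = (ln(S/K) + (r+σ²/2)T) / (σ√T) = (ln(23.46/29.57) + (0.057+0.4887²/2)·0.3382) / 0.284203 = (-0.231463 + 0.059663) / 0.284203 = -0.604498
d₂ = d₁ − σ√T = -0.604498 − 0.284203 = -0.888701
e^{−rT} = 0.980907
N(d₁) = 0.272756,  N(d₂) = 0.187082
Call price V = S·N(d₁) − K·e^{−rT}·N(d₂) = 6.398863 − 5.426388 = 0.972475
Δ = N(d₁) = 0.272756

price = 0.972475
Δ = 0.272756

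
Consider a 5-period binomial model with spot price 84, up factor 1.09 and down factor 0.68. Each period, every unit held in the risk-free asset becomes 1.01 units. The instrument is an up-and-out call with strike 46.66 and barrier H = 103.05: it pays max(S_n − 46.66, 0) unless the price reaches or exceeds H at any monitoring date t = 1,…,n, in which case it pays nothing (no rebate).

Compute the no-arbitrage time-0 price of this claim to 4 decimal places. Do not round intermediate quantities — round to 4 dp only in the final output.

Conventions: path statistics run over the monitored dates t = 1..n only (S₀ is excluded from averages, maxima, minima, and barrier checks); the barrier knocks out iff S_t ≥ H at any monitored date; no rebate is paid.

price = 8.5591

With p* = (R−d)/(u−d) = 0.8049, sum probability × payoff across the paths and divide by R^5.
Enumerate all 2^5 = 32 price paths (U = up ×1.09, D = down ×0.68); each path with k up-moves has probability p*^k·(1−p*)^(5−k).
DDDDD: M=57.1200, payoff=0.0000, prob=0.000283
UDDDD: M=91.5600, payoff=0.0000, prob=0.001167
DUDDD: M=62.2608, payoff=0.0000, prob=0.001167
UUDDD: M=99.8004, payoff=0.0000, prob=0.004813
DDUDD: M=57.1200, payoff=0.0000, prob=0.001167
UDUDD: M=91.5600, payoff=0.0000, prob=0.004813
DUUDD: M=67.8643, payoff=0.0000, prob=0.004813
UUUDD: M=108.7824, payoff=0.0000, prob=0.019852
DDDUD: M=57.1200, payoff=0.0000, prob=0.001167
UDDUD: M=91.5600, payoff=0.0000, prob=0.004813
DUDUD: M=62.2608, payoff=0.0000, prob=0.004813
UUDUD: M=99.8004, payoff=3.6410, prob=0.019852
DDUUD: M=57.1200, payoff=0.0000, prob=0.004813
UDUUD: M=91.5600, payoff=3.6410, prob=0.019852
DUUUD: M=73.9721, payoff=3.6410, prob=0.019852
UUUUD: M=118.5729, payoff=0.0000, prob=0.081889
DDDDU: M=57.1200, payoff=0.0000, prob=0.001167
UDDDU: M=91.5600, payoff=0.0000, prob=0.004813
DUDDU: M=62.2608, payoff=0.0000, prob=0.004813
UUDDU: M=99.8004, payoff=3.6410, prob=0.019852
DDUDU: M=57.1200, payoff=0.0000, prob=0.004813
UDUDU: M=91.5600, payoff=3.6410, prob=0.019852
DUUDU: M=67.8643, payoff=3.6410, prob=0.019852
UUUDU: M=108.7824, payoff=0.0000, prob=0.081889
DDDUU: M=57.1200, payoff=0.0000, prob=0.004813
UDDUU: M=91.5600, payoff=3.6410, prob=0.019852
DUDUU: M=62.2608, payoff=3.6410, prob=0.019852
UUDUU: M=99.8004, payoff=33.9695, prob=0.081889
DDUUU: M=57.1200, payoff=3.6410, prob=0.019852
UDUUU: M=91.5600, payoff=33.9695, prob=0.081889
DUUUU: M=80.6295, payoff=33.9695, prob=0.081889
UUUUU: M=129.2444, payoff=0.0000, prob=0.337793
Price = Σ prob·payoff / R^5 = 8.995740 / 1.051010 = 8.5591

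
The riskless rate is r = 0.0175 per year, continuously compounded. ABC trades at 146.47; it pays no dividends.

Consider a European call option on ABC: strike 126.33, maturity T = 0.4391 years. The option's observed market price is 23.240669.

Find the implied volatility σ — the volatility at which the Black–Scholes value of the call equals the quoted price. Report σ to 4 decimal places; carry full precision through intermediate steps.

sigma = 0.2518

At σ = 0.2518 the Black–Scholes value reproduces the quote:
σ√T = 0.2518·√0.4391 = 0.166854
d₁ = (ln(S/K) + (r+σ²/2)T) / (σ√T) = (ln(146.47/126.33) + (0.0175+0.2518²/2)·0.4391) / 0.166854 = (0.147923 + 0.021604) / 0.166854 = 1.016021
d₂ = d₁ − σ√T = 1.016021 − 0.166854 = 0.849167
e^{−rT} = 0.992345
N(d₁) = 0.845190,  N(d₂) = 0.802106
V = S·N(d₁) − K·e^{−rT}·N(d₂) = 123.795033 − 100.554364 = 23.240669 (matching the quote); vega is positive throughout, so no other σ reproduces this price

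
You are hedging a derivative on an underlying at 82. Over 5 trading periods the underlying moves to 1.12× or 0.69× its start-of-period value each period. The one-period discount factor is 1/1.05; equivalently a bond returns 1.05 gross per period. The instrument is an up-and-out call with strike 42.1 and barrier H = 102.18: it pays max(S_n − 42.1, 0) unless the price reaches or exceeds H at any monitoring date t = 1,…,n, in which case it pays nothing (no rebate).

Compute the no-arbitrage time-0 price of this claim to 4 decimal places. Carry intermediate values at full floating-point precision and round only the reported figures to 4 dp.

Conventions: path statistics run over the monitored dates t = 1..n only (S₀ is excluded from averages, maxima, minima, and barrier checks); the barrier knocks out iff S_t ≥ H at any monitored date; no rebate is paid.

Risk-neutral up-probability p* = (R−d)/(u−d) = (1.05−0.69)/(1.12−0.69) = 0.8372; the claim prices as the p*-weighted sum of path payoffs discounted by R^5.
Enumerate all 2^5 = 32 price paths (U = up ×1.12, D = down ×0.69); each path with k up-moves has probability p*^k·(1−p*)^(5−k).
DDDDD: M=56.5800, payoff=0.0000, prob=0.000114
UDDDD: M=91.8400, payoff=0.0000, prob=0.000588
DUDDD: M=63.3696, payoff=0.0000, prob=0.000588
UUDDD: M=102.8608, payoff=0.0000, prob=0.003024
DDUDD: M=56.5800, payoff=0.0000, prob=0.000588
UDUDD: M=91.8400, payoff=0.0000, prob=0.003024
DUUDD: M=70.9740, payoff=0.0000, prob=0.003024
UUUDD: M=115.2041, payoff=0.0000, prob=0.015551
DDDUD: M=56.5800, payoff=0.0000, prob=0.000588
UDDUD: M=91.8400, payoff=0.0000, prob=0.003024
DUDUD: M=63.3696, payoff=0.0000, prob=0.003024
UUDUD: M=102.8608, payoff=0.0000, prob=0.015551
DDUUD: M=56.5800, payoff=0.0000, prob=0.003024
UDUUD: M=91.8400, payoff=12.7487, prob=0.015551
DUUUD: M=79.4908, payoff=12.7487, prob=0.015551
UUUUD: M=129.0286, payoff=0.0000, prob=0.079977
DDDDU: M=56.5800, payoff=0.0000, prob=0.000588
UDDDU: M=91.8400, payoff=0.0000, prob=0.003024
DUDDU: M=63.3696, payoff=0.0000, prob=0.003024
UUDDU: M=102.8608, payoff=0.0000, prob=0.015551
DDUDU: M=56.5800, payoff=0.0000, prob=0.003024
UDUDU: M=91.8400, payoff=12.7487, prob=0.015551
DUUDU: M=70.9740, payoff=12.7487, prob=0.015551
UUUDU: M=115.2041, payoff=0.0000, prob=0.079977
DDDUU: M=56.5800, payoff=0.0000, prob=0.003024
UDDUU: M=91.8400, payoff=12.7487, prob=0.015551
DUDUU: M=63.3696, payoff=12.7487, prob=0.015551
UUDUU: M=102.8608, payoff=0.0000, prob=0.079977
DDUUU: M=56.5800, payoff=12.7487, prob=0.015551
UDUUU: M=91.8400, payoff=46.9297, prob=0.079977
DUUUU: M=89.0297, payoff=46.9297, prob=0.079977
UUUUU: M=144.5120, payoff=0.0000, prob=0.411311
Price = Σ prob·payoff / R^5 = 8.894400 / 1.276282 = 6.9690

price = 6.9690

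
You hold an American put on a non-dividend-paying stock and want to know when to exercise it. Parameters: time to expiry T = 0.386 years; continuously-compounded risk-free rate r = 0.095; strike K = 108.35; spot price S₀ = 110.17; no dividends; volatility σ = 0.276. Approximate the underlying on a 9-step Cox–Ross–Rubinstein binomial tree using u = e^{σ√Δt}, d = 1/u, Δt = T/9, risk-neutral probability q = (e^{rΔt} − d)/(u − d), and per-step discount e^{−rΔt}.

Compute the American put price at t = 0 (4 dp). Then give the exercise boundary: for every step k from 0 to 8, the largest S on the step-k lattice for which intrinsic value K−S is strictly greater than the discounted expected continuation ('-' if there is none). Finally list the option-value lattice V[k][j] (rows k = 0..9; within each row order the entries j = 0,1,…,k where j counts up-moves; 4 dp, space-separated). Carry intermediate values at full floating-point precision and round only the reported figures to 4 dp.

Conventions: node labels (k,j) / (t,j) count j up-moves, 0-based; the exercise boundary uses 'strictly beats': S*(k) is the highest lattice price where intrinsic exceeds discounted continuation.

params: Δt=0.04289 u=1.05882 d=0.94444 q=0.52141 e^(-rΔt)=0.99593
t_9 payoffs: 42.4856 34.5090 25.5663 15.5405 4.3006 0.0000 0.0000 0.0000 0.0000 0.0000
t_8: node(8,0) S=69.7387 payoff=38.6113 vs cont=38.1707 → 38.6113 [stop]  node(8,1) S=78.1846 payoff=30.1654 vs cont=29.7248 → 30.1654 [stop]  node(8,2) S=87.6534 payoff=20.6966 vs cont=20.2560 → 20.6966 [stop]  node(8,3) S=98.2689 payoff=10.0811 vs cont=9.6405 → 10.0811 [stop]  node(8,4) S=110.1700 payoff=0.0000 vs cont=2.0498 → 2.0498 [wait]  node(8,5) S=123.5124 payoff=0.0000 vs cont=0.0000 → 0.0000 [wait]  node(8,6) S=138.4707 payoff=0.0000 vs cont=0.0000 → 0.0000 [wait]  node(8,7) S=155.2406 payoff=0.0000 vs cont=0.0000 → 0.0000 [wait]  node(8,8) S=174.0414 payoff=0.0000 vs cont=0.0000 → 0.0000 [wait]  ⇒ S*(8)=98.2689
t_7: node(7,0) S=73.8410 payoff=34.5090 vs cont=34.0684 → 34.5090 [stop]  node(7,1) S=82.7837 payoff=25.5663 vs cont=25.1257 → 25.5663 [stop]  node(7,2) S=92.8095 payoff=15.5405 vs cont=15.0999 → 15.5405 [stop]  node(7,3) S=104.0494 payoff=4.3006 vs cont=5.8696 → 5.8696 [wait]  node(7,4) S=116.6506 payoff=0.0000 vs cont=0.9770 → 0.9770 [wait]  node(7,5) S=130.7779 payoff=0.0000 vs cont=0.0000 → 0.0000 [wait]  node(7,6) S=146.6161 payoff=0.0000 vs cont=0.0000 → 0.0000 [wait]  node(7,7) S=164.3724 payoff=0.0000 vs cont=0.0000 → 0.0000 [wait]  ⇒ S*(7)=92.8095
t_6: node(6,0) S=78.1846 payoff=30.1654 vs cont=29.7248 → 30.1654 [stop]  node(6,1) S=87.6534 payoff=20.6966 vs cont=20.2560 → 20.6966 [stop]  node(6,2) S=98.2689 payoff=10.0811 vs cont=10.4553 → 10.4553 [wait]  node(6,3) S=110.1700 payoff=0.0000 vs cont=3.3051 → 3.3051 [wait]  node(6,4) S=123.5124 payoff=0.0000 vs cont=0.4657 → 0.4657 [wait]  node(6,5) S=138.4707 payoff=0.0000 vs cont=0.0000 → 0.0000 [wait]  node(6,6) S=155.2406 payoff=0.0000 vs cont=0.0000 → 0.0000 [wait]  ⇒ S*(6)=87.6534
t_5: node(5,0) S=82.7837 payoff=25.5663 vs cont=25.1257 → 25.5663 [stop]  node(5,1) S=92.8095 payoff=15.5405 vs cont=15.2943 → 15.5405 [stop]  node(5,2) S=104.0494 payoff=4.3006 vs cont=6.6998 → 6.6998 [wait]  node(5,3) S=116.6506 payoff=0.0000 vs cont=1.8172 → 1.8172 [wait]  node(5,4) S=130.7779 payoff=0.0000 vs cont=0.2220 → 0.2220 [wait]  node(5,5) S=146.6161 payoff=0.0000 vs cont=0.0000 → 0.0000 [wait]  ⇒ S*(5)=92.8095
t_4: node(4,0) S=87.6534 payoff=20.6966 vs cont=20.2560 → 20.6966 [stop]  node(4,1) S=98.2689 payoff=10.0811 vs cont=10.8864 → 10.8864 [wait]  node(4,2) S=110.1700 payoff=0.0000 vs cont=4.1370 → 4.1370 [wait]  node(4,3) S=123.5124 payoff=0.0000 vs cont=0.9814 → 0.9814 [wait]  node(4,4) S=138.4707 payoff=0.0000 vs cont=0.1058 → 0.1058 [wait]  ⇒ S*(4)=87.6534
t_3: node(3,0) S=92.8095 payoff=15.5405 vs cont=15.5181 → 15.5405 [stop]  node(3,1) S=104.0494 payoff=4.3006 vs cont=7.3373 → 7.3373 [wait]  node(3,2) S=116.6506 payoff=0.0000 vs cont=2.4815 → 2.4815 [wait]  node(3,3) S=130.7779 payoff=0.0000 vs cont=0.5227 → 0.5227 [wait]  ⇒ S*(3)=92.8095
t_2: node(2,0) S=98.2689 payoff=10.0811 vs cont=11.2175 → 11.2175 [wait]  node(2,1) S=110.1700 payoff=0.0000 vs cont=4.7859 → 4.7859 [wait]  node(2,2) S=123.5124 payoff=0.0000 vs cont=1.4543 → 1.4543 [wait]  ⇒ S*(2)=-
t_1: node(1,0) S=104.0494 payoff=4.3006 vs cont=7.8320 → 7.8320 [wait]  node(1,1) S=116.6506 payoff=0.0000 vs cont=3.0364 → 3.0364 [wait]  ⇒ S*(1)=-
t_0: node(0,0) S=110.1700 payoff=0.0000 vs cont=5.3098 → 5.3098 [wait]  ⇒ S*(0)=-

price = 5.3098
boundary = - - - 92.8095 87.6534 92.8095 87.6534 92.8095 98.2689
tree:
5.3098
7.8320 3.0364
11.2175 4.7859 1.4543
15.5405 7.3373 2.4815 0.5227
20.6966 10.8864 4.1370 0.9814 0.1058
25.5663 15.5405 6.6998 1.8172 0.2220 0.0000
30.1654 20.6966 10.4553 3.3051 0.4657 0.0000 0.0000
34.5090 25.5663 15.5405 5.8696 0.9770 0.0000 0.0000 0.0000
38.6113 30.1654 20.6966 10.0811 2.0498 0.0000 0.0000 0.0000 0.0000
42.4856 34.5090 25.5663 15.5405 4.3006 0.0000 0.0000 0.0000 0.0000 0.0000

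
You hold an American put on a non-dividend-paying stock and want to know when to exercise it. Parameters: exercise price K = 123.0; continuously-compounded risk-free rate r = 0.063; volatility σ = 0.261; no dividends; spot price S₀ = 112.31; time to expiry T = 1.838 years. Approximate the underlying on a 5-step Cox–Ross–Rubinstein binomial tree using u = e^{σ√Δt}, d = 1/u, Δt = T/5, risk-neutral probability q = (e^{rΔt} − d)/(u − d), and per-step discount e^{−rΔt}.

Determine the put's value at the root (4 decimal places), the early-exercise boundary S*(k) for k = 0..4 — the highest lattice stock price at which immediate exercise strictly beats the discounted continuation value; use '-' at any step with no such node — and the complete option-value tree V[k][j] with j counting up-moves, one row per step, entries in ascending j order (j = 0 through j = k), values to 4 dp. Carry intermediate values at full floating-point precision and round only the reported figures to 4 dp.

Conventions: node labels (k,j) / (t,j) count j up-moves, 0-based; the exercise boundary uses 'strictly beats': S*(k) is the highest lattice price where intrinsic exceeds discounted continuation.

price = 16.6721
boundary = - 95.8724 81.8407 95.8724 81.8407
tree:
16.6721
27.1276 8.2880
41.1593 15.2786 2.5569
53.1374 27.1276 5.6185 0.0000
63.3624 41.1593 12.3457 0.0000 0.0000
72.0909 53.1374 27.1276 0.0000 0.0000 0.0000

Δt=0.36760, u=1.17145, d=0.85364, q=0.53424, disc=e^(-rΔt)=0.97711
k=5 terminal: V=max(K-S,0) → 72.0909 53.1374 27.1276 0.0000 0.0000 0.0000
k=4: j=0 S=59.6376 intr=63.3624 cont=60.5466 V=63.3624[EX]; j=1 S=81.8407 intr=41.1593 cont=38.3435 V=41.1593[EX]; j=2 S=112.3100 intr=10.6900 cont=12.3457 V=12.3457[hold]; j=3 S=154.1231 intr=0.0000 cont=0.0000 V=0.0000[hold]; j=4 S=211.5033 intr=0.0000 cont=0.0000 V=0.0000[hold]  S*(4)=81.8407
k=3: j=0 S=69.8626 intr=53.1374 cont=50.3216 V=53.1374[EX]; j=1 S=95.8724 intr=27.1276 cont=25.1760 V=27.1276[EX]; j=2 S=131.5658 intr=0.0000 cont=5.6185 V=5.6185[hold]; j=3 S=180.5479 intr=0.0000 cont=0.0000 V=0.0000[hold]  S*(3)=95.8724
k=2: j=0 S=81.8407 intr=41.1593 cont=38.3435 V=41.1593[EX]; j=1 S=112.3100 intr=10.6900 cont=15.2786 V=15.2786[hold]; j=2 S=154.1231 intr=0.0000 cont=2.5569 V=2.5569[hold]  S*(2)=81.8407
k=1: j=0 S=95.8724 intr=27.1276 cont=26.7070 V=27.1276[EX]; j=1 S=131.5658 intr=0.0000 cont=8.2880 V=8.2880[hold]  S*(1)=95.8724
k=0: j=0 S=112.3100 intr=10.6900 cont=16.6721 V=16.6721[hold]  S*(0)=-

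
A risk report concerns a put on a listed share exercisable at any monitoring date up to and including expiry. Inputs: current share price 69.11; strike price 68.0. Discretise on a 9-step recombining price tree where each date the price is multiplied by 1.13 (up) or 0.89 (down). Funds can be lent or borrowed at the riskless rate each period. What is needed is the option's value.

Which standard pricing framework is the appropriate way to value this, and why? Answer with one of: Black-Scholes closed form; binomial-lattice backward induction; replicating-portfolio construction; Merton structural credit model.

Key observation: the exercise right at every one of the 9 steps is what matters: each node needs max(68 − S, continuation), which only the stepwise tree valuation starting from spot 69.11 delivers.

framework: binomial-lattice backward induction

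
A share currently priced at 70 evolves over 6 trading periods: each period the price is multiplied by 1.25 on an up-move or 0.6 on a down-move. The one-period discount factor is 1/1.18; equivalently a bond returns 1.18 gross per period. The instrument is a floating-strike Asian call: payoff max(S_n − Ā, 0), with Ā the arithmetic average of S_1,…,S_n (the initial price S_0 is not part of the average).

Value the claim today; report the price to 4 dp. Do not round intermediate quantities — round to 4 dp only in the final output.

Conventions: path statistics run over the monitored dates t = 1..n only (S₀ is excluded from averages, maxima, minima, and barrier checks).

Set p* = 0.8923 (from d < R < u); the path-dependent value is the discounted p*-expectation over all price paths.
Enumerate all 2^6 = 64 price paths (U = up ×1.25, D = down ×0.6); each path with k up-moves has probability p*^k·(1−p*)^(6−k).
DDDDDD: Ā=16.6835, payoff=0.0000, prob=0.000002
UDDDDD: Ā=34.7573, payoff=0.0000, prob=0.000013
DUDDDD: Ā=27.1740, payoff=0.0000, prob=0.000013
UUDDDD: Ā=56.6125, payoff=0.0000, prob=0.000107
DDUDDD: Ā=22.6240, payoff=0.0000, prob=0.000013
UDUDDD: Ā=47.1333, payoff=0.0000, prob=0.000107
DUUDDD: Ā=39.5500, payoff=0.0000, prob=0.000107
UUUDDD: Ā=82.3958, payoff=0.0000, prob=0.000887
DDDUDD: Ā=19.8940, payoff=0.0000, prob=0.000013
UDDUDD: Ā=41.4458, payoff=0.0000, prob=0.000107
DUDUDD: Ā=33.8625, payoff=0.0000, prob=0.000107
UUDUDD: Ā=70.5469, payoff=0.0000, prob=0.000887
DDUUDD: Ā=29.3125, payoff=0.0000, prob=0.000107
UDUUDD: Ā=61.0677, payoff=0.0000, prob=0.000887
DUUUDD: Ā=53.4844, payoff=0.0000, prob=0.000887
UUUUDD: Ā=111.4258, payoff=0.0000, prob=0.007352
DDDDUD: Ā=18.2560, payoff=0.0000, prob=0.000013
UDDDUD: Ā=38.0333, payoff=0.0000, prob=0.000107
DUDDUD: Ā=30.4500, payoff=0.0000, prob=0.000107
UUDDUD: Ā=63.4375, payoff=0.0000, prob=0.000887
DDUDUD: Ā=25.9000, payoff=0.0000, prob=0.000107
UDUDUD: Ā=53.9583, payoff=0.0000, prob=0.000887
DUUDUD: Ā=46.3750, payoff=0.0000, prob=0.000887
UUUDUD: Ā=96.6146, payoff=0.0000, prob=0.007352
DDDUUD: Ā=23.1700, payoff=0.0000, prob=0.000107
UDDUUD: Ā=48.2708, payoff=0.0000, prob=0.000887
DUDUUD: Ā=40.6875, payoff=0.0000, prob=0.000887
UUDUUD: Ā=84.7656, payoff=0.0000, prob=0.007352
DDUUUD: Ā=36.1375, payoff=0.0000, prob=0.000887
UDUUUD: Ā=75.2865, payoff=0.0000, prob=0.007352
DUUUUD: Ā=67.7031, payoff=0.0000, prob=0.007352
UUUUUD: Ā=141.0482, payoff=0.0000, prob=0.060920
DDDDDU: Ā=17.2732, payoff=0.0000, prob=0.000013
UDDDDU: Ā=35.9858, payoff=0.0000, prob=0.000107
DUDDDU: Ā=28.4025, payoff=0.0000, prob=0.000107
UUDDDU: Ā=59.1719, payoff=0.0000, prob=0.000887
DDUDDU: Ā=23.8525, payoff=0.0000, prob=0.000107
UDUDDU: Ā=49.6927, payoff=0.0000, prob=0.000887
DUUDDU: Ā=42.1094, payoff=0.0000, prob=0.000887
UUUDDU: Ā=87.7279, payoff=0.0000, prob=0.007352
DDDUDU: Ā=21.1225, payoff=0.0000, prob=0.000107
UDDUDU: Ā=44.0052, payoff=0.0000, prob=0.000887
DUDUDU: Ā=36.4219, payoff=0.0000, prob=0.000887
UUDUDU: Ā=75.8789, payoff=0.0000, prob=0.007352
DDUUDU: Ā=31.8719, payoff=0.0000, prob=0.000887
UDUUDU: Ā=66.3997, payoff=0.0000, prob=0.007352
DUUUDU: Ā=58.8164, payoff=2.7070, prob=0.007352
UUUUDU: Ā=122.5342, payoff=5.6396, prob=0.060920
DDDDUU: Ā=19.4845, payoff=0.0000, prob=0.000107
UDDDUU: Ā=40.5927, payoff=0.0000, prob=0.000887
DUDDUU: Ā=33.0094, payoff=0.0000, prob=0.000887
UUDDUU: Ā=68.7695, payoff=0.0000, prob=0.007352
DDUDUU: Ā=28.4594, payoff=1.0719, prob=0.000887
UDUDUU: Ā=59.2904, payoff=2.2331, prob=0.007352
DUUDUU: Ā=51.7070, payoff=9.8164, prob=0.007352
UUUDUU: Ā=107.7230, payoff=20.4508, prob=0.060920
DDDUUU: Ā=25.7294, payoff=3.8019, prob=0.000887
UDDUUU: Ā=53.6029, payoff=7.9206, prob=0.007352
DUDUUU: Ā=46.0195, payoff=15.5039, prob=0.007352
UUDUUU: Ā=95.8740, payoff=32.2998, prob=0.060920
DDUUUU: Ā=41.4695, payoff=20.0539, prob=0.007352
UDUUUU: Ā=86.3949, payoff=41.7790, prob=0.060920
DUUUUU: Ā=78.8115, payoff=49.3623, prob=0.060920
UUUUUU: Ā=164.1907, payoff=102.8381, prob=0.504763
Price = Σ prob·payoff / R^6 = 61.450833 / 2.699554 = 22.7633

price = 22.7633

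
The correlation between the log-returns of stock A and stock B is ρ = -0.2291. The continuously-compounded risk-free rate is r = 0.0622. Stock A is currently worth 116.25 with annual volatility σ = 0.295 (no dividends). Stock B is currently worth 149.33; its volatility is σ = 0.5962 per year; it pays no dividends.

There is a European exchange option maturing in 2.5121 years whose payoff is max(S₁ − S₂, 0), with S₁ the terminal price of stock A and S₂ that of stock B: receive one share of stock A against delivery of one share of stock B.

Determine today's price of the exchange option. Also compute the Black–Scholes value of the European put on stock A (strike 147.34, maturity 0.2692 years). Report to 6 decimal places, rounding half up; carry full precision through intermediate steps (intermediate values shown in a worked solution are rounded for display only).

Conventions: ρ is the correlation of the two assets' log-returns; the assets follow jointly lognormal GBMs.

σ_eff = √(σ₁² + σ₂² − 2ρσ₁σ₂) = √(0.295² + 0.5962² − 2·-0.2291·0.295·0.5962) = 0.723234
d₁ = (ln(S₁/S₂) + (q₂ − q₁ + σ_eff²/2)T) / (σ_eff√T) = (ln(116.25/149.33) + (0.0 − 0.0 + 0.261534)·2.5121) / 1.146297 = 0.354692
d₂ = d₁ − σ_eff√T = 0.354692 − 1.146297 = -0.791605
N(d₁) = 0.638590,  N(d₂) = 0.214296
V = S₁·e^{−q₁T}·N(d₁) − S₂·e^{−q₂T}·N(d₂) = 74.236089 − 32.000765 = 42.235324
[vanilla: stock A put K=147.34]
σ√T = 0.295·√0.2692 = 0.153059
d₁ = (ln(S/K) + (r+σ²/2)T) / (σ√T) = (ln(116.25/147.34) + (0.0622+0.295²/2)·0.2692) / 0.153059 = (-0.237000 + 0.028458) / 0.153059 = -1.362492
d₂ = d₁ − σ√T = -1.362492 − 0.153059 = -1.515551
e^{−rT} = 0.983395
N(−d₁) = 0.913479,  N(−d₂) = 0.935184
price = K·e^{−rT}·N(−d₂) − S·N(−d₁) = 135.501968 − 106.191896 = 29.310073

exchange price = 42.235324
price(stock A put K=147.34) = 29.310073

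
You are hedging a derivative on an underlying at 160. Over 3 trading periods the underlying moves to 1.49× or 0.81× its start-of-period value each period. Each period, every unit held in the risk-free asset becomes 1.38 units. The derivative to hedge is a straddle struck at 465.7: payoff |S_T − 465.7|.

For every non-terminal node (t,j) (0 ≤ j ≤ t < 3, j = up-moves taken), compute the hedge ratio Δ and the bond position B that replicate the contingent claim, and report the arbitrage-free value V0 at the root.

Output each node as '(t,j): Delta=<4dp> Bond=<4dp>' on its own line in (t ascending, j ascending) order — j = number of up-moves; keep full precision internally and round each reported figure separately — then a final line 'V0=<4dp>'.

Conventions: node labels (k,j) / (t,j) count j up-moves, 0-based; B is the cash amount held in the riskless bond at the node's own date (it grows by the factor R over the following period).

Arbitrage-free pricing uses the up-move probability p* = (R−d)/(u−d) = 0.8382, discounting each step at R = 1.38.
At maturity the claim pays: V(3,0)=380.6694, V(3,1)=309.2858, V(3,2)=177.9750, V(3,3)=63.5718
(2,0): S=104.9760. Δ = (V_up−V_dn)/(S_up−S_dn) = (309.2858−380.6694)/(156.4142−85.0306) = -1.0000. V = [p*·309.2858 + (1−p*)·380.6694]/1.38 = 232.4878. B = V − Δ·S = 337.4638.
(2,1): S=193.1040. Δ = (V_up−V_dn)/(S_up−S_dn) = (177.9750−309.2858)/(287.7250−156.4142) = -1.0000. V = [p*·177.9750 + (1−p*)·309.2858]/1.38 = 144.3598. B = V − Δ·S = 337.4638.
(2,2): S=355.2160. Δ = (V_up−V_dn)/(S_up−S_dn) = (63.5718−177.9750)/(529.2718−287.7250) = -0.4736. V = [p*·63.5718 + (1−p*)·177.9750]/1.38 = 59.4770. B = V − Δ·S = 227.7170.
(1,0): S=129.6000. Δ = (V_up−V_dn)/(S_up−S_dn) = (144.3598−232.4878)/(193.1040−104.9760) = -1.0000. V = [p*·144.3598 + (1−p*)·232.4878]/1.38 = 114.9390. B = V − Δ·S = 244.5390.
(1,1): S=238.4000. Δ = (V_up−V_dn)/(S_up−S_dn) = (59.4770−144.3598)/(355.2160−193.1040) = -0.5236. V = [p*·59.4770 + (1−p*)·144.3598]/1.38 = 53.0493. B = V − Δ·S = 177.8769.
(0,0): S=160.0000. Δ = (V_up−V_dn)/(S_up−S_dn) = (53.0493−114.9390)/(238.4000−129.6000) = -0.5688. V = [p*·53.0493 + (1−p*)·114.9390]/1.38 = 45.6963. B = V − Δ·S = 136.7105.
As a check, the time-0 holding Δ(0,0)·S0 + B(0,0) comes to 45.6963 — exactly V0.

(0,0): Delta=-0.5688 Bond=136.7105
(1,0): Delta=-1.0000 Bond=244.5390
(1,1): Delta=-0.5236 Bond=177.8769
(2,0): Delta=-1.0000 Bond=337.4638
(2,1): Delta=-1.0000 Bond=337.4638
(2,2): Delta=-0.4736 Bond=227.7170
V0=45.6963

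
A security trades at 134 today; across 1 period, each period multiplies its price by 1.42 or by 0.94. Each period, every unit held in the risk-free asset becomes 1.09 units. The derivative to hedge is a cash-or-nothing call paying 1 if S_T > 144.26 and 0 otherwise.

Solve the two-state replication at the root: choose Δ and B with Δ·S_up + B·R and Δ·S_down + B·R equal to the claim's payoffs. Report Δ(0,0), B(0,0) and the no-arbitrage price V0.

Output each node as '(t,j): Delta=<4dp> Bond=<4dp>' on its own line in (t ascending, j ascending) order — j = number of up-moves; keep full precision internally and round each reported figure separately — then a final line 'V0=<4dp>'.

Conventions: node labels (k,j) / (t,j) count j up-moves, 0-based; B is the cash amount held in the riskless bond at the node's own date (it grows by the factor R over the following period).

(0,0): Delta=0.0155 Bond=-1.7966
V0=0.2867

Since d<R<u, set p* = (R−d)/(u−d) = 0.3125; price each node as the discounted p*-expectation of its children.
Expiry values: V(1,0)=0.0000, V(1,1)=1.0000
Node (0,0) S=134.0000: V=(p*·1.0000+(1−p*)·0.0000)/1.09=0.2867; Δ=(1.0000−0.0000)/(190.2800−125.9600)=0.0155; B=V−Δ·S=-1.7966
As a check, the time-0 holding Δ(0,0)·S0 + B(0,0) comes to 0.2867 — exactly V0.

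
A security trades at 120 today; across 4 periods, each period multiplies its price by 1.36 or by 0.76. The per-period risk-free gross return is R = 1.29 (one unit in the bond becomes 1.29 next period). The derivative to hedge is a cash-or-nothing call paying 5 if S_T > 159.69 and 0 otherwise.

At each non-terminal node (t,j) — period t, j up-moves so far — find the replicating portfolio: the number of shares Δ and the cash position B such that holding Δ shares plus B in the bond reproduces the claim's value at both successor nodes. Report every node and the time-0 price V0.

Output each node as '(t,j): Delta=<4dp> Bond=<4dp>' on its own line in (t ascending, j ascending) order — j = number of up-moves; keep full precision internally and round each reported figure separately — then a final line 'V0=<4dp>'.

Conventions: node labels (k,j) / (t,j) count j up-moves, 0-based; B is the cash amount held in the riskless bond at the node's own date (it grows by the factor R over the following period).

Since d<R<u, set p* = (R−d)/(u−d) = 0.8833; price each node as the discounted p*-expectation of its children.
At maturity the claim pays: V(4,0)=0.0000, V(4,1)=0.0000, V(4,2)=0.0000, V(4,3)=5.0000, V(4,4)=5.0000
  t=3,j=0: stock 52.6771 → up 71.6409 (V=0.0000), down 40.0346 (V=0.0000). Price 0.0000; hedge Δ=0.0000, bond B=0.0000.
  t=3,j=1: stock 94.2643 → up 128.1995 (V=0.0000), down 71.6409 (V=0.0000). Price 0.0000; hedge Δ=0.0000, bond B=0.0000.
  t=3,j=2: stock 168.6835 → up 229.4096 (V=5.0000), down 128.1995 (V=0.0000). Price 3.4238; hedge Δ=0.0494, bond B=-4.9096.
  t=3,j=3: stock 301.8547 → up 410.5224 (V=5.0000), down 229.4096 (V=5.0000). Price 3.8760; hedge Δ=0.0000, bond B=3.8760.
  t=2,j=0: stock 69.3120 → up 94.2643 (V=0.0000), down 52.6771 (V=0.0000). Price 0.0000; hedge Δ=0.0000, bond B=0.0000.
  t=2,j=1: stock 124.0320 → up 168.6835 (V=3.4238), down 94.2643 (V=0.0000). Price 2.3444; hedge Δ=0.0460, bond B=-3.3618.
  t=2,j=2: stock 221.9520 → up 301.8547 (V=3.8760), down 168.6835 (V=3.4238). Price 2.9637; hedge Δ=0.0034, bond B=2.2101.
  t=1,j=0: stock 91.2000 → up 124.0320 (V=2.3444), down 69.3120 (V=0.0000). Price 1.6054; hedge Δ=0.0428, bond B=-2.3020.
  t=1,j=1: stock 163.2000 → up 221.9520 (V=2.9637), down 124.0320 (V=2.3444). Price 2.2415; hedge Δ=0.0063, bond B=1.2093.
  t=0,j=0: stock 120.0000 → up 163.2000 (V=2.2415), down 91.2000 (V=1.6054). Price 1.6800; hedge Δ=0.0088, bond B=0.6199.
Sanity check at the root: Δ(0,0)·S0 + B(0,0) reproduces V0 = 1.6800.

(0,0): Delta=0.0088 Bond=0.6199
(1,0): Delta=0.0428 Bond=-2.3020
(1,1): Delta=0.0063 Bond=1.2093
(2,0): Delta=0.0000 Bond=0.0000
(2,1): Delta=0.0460 Bond=-3.3618
(2,2): Delta=0.0034 Bond=2.2101
(3,0): Delta=0.0000 Bond=0.0000
(3,1): Delta=0.0000 Bond=0.0000
(3,2): Delta=0.0494 Bond=-4.9096
(3,3): Delta=0.0000 Bond=3.8760
V0=1.6800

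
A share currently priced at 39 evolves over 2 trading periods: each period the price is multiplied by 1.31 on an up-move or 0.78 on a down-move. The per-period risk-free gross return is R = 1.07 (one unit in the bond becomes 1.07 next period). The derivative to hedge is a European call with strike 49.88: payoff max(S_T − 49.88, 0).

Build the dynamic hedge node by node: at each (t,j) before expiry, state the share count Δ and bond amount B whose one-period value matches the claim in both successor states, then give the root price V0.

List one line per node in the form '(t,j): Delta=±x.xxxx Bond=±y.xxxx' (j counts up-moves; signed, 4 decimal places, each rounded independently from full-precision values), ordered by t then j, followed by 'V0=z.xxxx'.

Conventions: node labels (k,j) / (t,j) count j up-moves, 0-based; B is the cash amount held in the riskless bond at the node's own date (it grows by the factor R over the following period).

(0,0): Delta=0.4218 Bond=-11.9907
(1,0): Delta=0.0000 Bond=0.0000
(1,1): Delta=0.6296 Bond=-23.4480
V0=4.4581

Since d<R<u, set p* = (R−d)/(u−d) = 0.5472; price each node as the discounted p*-expectation of its children.
Payoffs at expiry: V(2,0)=0.0000, V(2,1)=0.0000, V(2,2)=17.0479
Node (1,0) S=30.4200: V=(p*·0.0000+(1−p*)·0.0000)/1.07=0.0000; Δ=(0.0000−0.0000)/(39.8502−23.7276)=0.0000; B=V−Δ·S=0.0000
Node (1,1) S=51.0900: V=(p*·17.0479+(1−p*)·0.0000)/1.07=8.7178; Δ=(17.0479−0.0000)/(66.9279−39.8502)=0.6296; B=V−Δ·S=-23.4480
Node (0,0) S=39.0000: V=(p*·8.7178+(1−p*)·0.0000)/1.07=4.4581; Δ=(8.7178−0.0000)/(51.0900−30.4200)=0.4218; B=V−Δ·S=-11.9907
Verification: the root portfolio costs Δ(0,0)·S0 + B(0,0) = 4.4581, matching V0.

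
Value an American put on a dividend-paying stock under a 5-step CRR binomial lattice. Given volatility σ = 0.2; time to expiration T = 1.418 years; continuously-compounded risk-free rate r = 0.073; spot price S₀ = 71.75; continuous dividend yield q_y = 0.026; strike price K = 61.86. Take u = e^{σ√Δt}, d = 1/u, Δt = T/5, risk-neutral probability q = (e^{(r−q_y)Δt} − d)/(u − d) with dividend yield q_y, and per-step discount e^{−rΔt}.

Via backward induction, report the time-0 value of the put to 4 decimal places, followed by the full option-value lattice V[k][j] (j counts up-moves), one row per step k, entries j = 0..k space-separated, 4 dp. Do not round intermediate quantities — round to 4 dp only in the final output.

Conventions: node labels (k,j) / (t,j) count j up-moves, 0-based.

price = 1.5652
tree:
1.5652
2.9667 0.4144
5.4764 0.9122 0.0000
9.7340 2.0083 0.0000 0.0000
15.0004 4.4215 0.0000 0.0000 0.0000
19.7348 9.7340 0.0000 0.0000 0.0000 0.0000

params: Δt=0.28360 u=1.11239 d=0.89897 q=0.53627 e^(-rΔt)=0.97951
t_5 payoffs: 19.7348 9.7340 0.0000 0.0000 0.0000 0.0000
k=4: node(4,0) S=46.8596 payoff=15.0004 vs cont=14.0772 → 15.0004 [stop]  node(4,1) S=57.9843 payoff=3.8757 vs cont=4.4215 → 4.4215 [wait]  node(4,2) S=71.7500 payoff=0.0000 vs cont=0.0000 → 0.0000 [wait]  node(4,3) S=88.7838 payoff=0.0000 vs cont=0.0000 → 0.0000 [wait]  node(4,4) S=109.8615 payoff=0.0000 vs cont=0.0000 → 0.0000 [wait]
k=3: node(3,0) S=52.1260 payoff=9.7340 vs cont=9.1361 → 9.7340 [stop]  node(3,1) S=64.5009 payoff=0.0000 vs cont=2.0083 → 2.0083 [wait]  node(3,2) S=79.8138 payoff=0.0000 vs cont=0.0000 → 0.0000 [wait]  node(3,3) S=98.7620 payoff=0.0000 vs cont=0.0000 → 0.0000 [wait]
k=2: node(2,0) S=57.9843 payoff=3.8757 vs cont=5.4764 → 5.4764 [wait]  node(2,1) S=71.7500 payoff=0.0000 vs cont=0.9122 → 0.9122 [wait]  node(2,2) S=88.7838 payoff=0.0000 vs cont=0.0000 → 0.0000 [wait]
k=1: node(1,0) S=64.5009 payoff=0.0000 vs cont=2.9667 → 2.9667 [wait]  node(1,1) S=79.8138 payoff=0.0000 vs cont=0.4144 → 0.4144 [wait]
k=0: node(0,0) S=71.7500 payoff=0.0000 vs cont=1.5652 → 1.5652 [wait]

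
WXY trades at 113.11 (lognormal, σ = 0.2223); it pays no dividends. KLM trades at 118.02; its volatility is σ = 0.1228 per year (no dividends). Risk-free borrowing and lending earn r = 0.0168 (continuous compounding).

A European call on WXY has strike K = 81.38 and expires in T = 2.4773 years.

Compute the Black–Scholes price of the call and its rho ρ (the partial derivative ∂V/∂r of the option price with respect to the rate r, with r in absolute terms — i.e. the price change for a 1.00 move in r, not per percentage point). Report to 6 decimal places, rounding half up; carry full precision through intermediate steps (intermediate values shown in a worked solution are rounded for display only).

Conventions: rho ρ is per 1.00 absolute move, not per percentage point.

price = 37.464081
ρ = 157.011310

σ√T = 0.2223·√2.4773 = 0.349888
d₁ = (ln(S/K) + (r+σ²/2)T) / (σ√T) = (ln(113.11/81.38) + (0.0168+0.2223²/2)·2.4773) / 0.349888 = (0.329231 + 0.102829) / 0.349888 = 1.234855
d₂ = d₁ − σ√T = 1.234855 − 0.349888 = 0.884967
e^{−rT} = 0.959236
N(d₁) = 0.891558,  N(d₂) = 0.811913
Call price V = S·N(d₁) − K·e^{−rT}·N(d₂) = 100.844096 − 63.380015 = 37.464081
ρ = K·T·e^{−rT}·N(d₂) = 157.011310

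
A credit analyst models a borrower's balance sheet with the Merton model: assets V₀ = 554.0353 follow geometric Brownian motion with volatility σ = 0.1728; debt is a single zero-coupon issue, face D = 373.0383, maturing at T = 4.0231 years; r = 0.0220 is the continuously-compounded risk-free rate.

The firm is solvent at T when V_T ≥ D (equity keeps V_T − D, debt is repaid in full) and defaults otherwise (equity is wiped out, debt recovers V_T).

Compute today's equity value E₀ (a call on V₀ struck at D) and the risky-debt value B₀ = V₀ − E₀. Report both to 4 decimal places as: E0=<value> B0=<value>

With assets at 554.0353 and a single debt payment of 373.0383 at 4.0231 years:
d₁ = [ln(V₀/D) + (r + σ²/2)T] / (σ√T)
   = [ln(554.0353/373.0383) + (0.0220 + 0.5·0.1728²)·4.0231] / (0.1728·√4.0231)
   = [0.395547 + 0.148573] / 0.346596 = 1.569895
d₂ = d₁ − σ√T = 1.569895 − 0.346596 = 1.223298
N(d₁) = 0.941780,  N(d₂) = 0.889392,  e^(−rT) = 0.915296
E₀ = V₀·N(d₁) − D·e^(−rT)·N(d₂)
   = 554.0353·0.941780 − 373.0383·0.915296·0.889392 = 218.105371
B₀ = V₀ − E₀ = 554.0353 − 218.105371 = 335.929929

E0=218.1054 B0=335.9299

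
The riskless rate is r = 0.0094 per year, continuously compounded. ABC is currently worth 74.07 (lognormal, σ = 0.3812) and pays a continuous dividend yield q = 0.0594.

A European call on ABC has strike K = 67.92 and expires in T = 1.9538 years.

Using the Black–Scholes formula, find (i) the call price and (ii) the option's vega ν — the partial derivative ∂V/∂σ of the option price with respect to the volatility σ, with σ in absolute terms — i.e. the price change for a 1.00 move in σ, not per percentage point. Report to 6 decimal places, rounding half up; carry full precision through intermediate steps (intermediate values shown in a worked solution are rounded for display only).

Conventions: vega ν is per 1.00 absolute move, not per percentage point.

σ√T = 0.3812·√1.9538 = 0.532835
d₁ = (ln(S/K) + (r−q+σ²/2)T) / (σ√T) = (ln(74.07/67.92) + (0.0094−0.0594+0.3812²/2)·1.9538) / 0.532835 = (0.086680 + 0.044267) / 0.532835 = 0.245755
d₂ = d₁ − σ√T = 0.245755 − 0.532835 = -0.287081
e^{−rT} = 0.981802
e^{−qT} = 0.890426
N(d₁) = 0.597064,  N(d₂) = 0.387025
Call price V = S·e^{−qT}·N(d₁) − K·e^{−rT}·N(d₂) = 39.378649 − 25.808390 = 13.570259
φ(d₁) = (1/√(2π))·e^{−d₁²/2} = 0.387075
ν = S·e^{−qT}·φ(d₁)·√T = 35.684155

price = 13.570259
ν = 35.684155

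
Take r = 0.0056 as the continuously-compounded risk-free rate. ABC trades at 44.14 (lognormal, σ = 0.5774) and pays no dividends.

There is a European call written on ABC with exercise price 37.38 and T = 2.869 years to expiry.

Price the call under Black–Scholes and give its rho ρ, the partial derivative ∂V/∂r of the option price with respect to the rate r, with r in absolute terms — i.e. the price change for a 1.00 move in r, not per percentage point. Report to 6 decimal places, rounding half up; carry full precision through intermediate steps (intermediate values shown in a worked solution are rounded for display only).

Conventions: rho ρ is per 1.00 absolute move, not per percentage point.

price = 19.099489
ρ = 40.218428

σ√T = 0.5774·√2.869 = 0.978007
d₁ = (ln(S/K) + (r+σ²/2)T) / (σ√T) = (ln(44.14/37.38) + (0.0056+0.5774²/2)·2.869) / 0.978007 = (0.166231 + 0.494315) / 0.978007 = 0.675400
d₂ = d₁ − σ√T = 0.675400 − 0.978007 = -0.302607
e^{−rT} = 0.984062
N(d₁) = 0.750289,  N(d₂) = 0.381095
Call price V = S·N(d₁) − K·e^{−rT}·N(d₂) = 33.117764 − 14.018274 = 19.099489
ρ = K·T·e^{−rT}·N(d₂) = 40.218428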